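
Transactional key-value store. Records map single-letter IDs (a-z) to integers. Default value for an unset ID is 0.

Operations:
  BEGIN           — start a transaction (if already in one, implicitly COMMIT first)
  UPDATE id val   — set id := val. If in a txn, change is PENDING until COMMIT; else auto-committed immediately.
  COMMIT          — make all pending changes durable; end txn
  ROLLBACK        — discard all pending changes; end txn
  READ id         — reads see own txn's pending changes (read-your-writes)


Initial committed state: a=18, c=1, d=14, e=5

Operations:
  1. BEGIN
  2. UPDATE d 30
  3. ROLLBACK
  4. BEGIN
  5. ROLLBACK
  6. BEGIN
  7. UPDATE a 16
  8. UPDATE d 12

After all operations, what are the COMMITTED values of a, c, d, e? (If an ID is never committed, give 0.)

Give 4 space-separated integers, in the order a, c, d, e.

Answer: 18 1 14 5

Derivation:
Initial committed: {a=18, c=1, d=14, e=5}
Op 1: BEGIN: in_txn=True, pending={}
Op 2: UPDATE d=30 (pending; pending now {d=30})
Op 3: ROLLBACK: discarded pending ['d']; in_txn=False
Op 4: BEGIN: in_txn=True, pending={}
Op 5: ROLLBACK: discarded pending []; in_txn=False
Op 6: BEGIN: in_txn=True, pending={}
Op 7: UPDATE a=16 (pending; pending now {a=16})
Op 8: UPDATE d=12 (pending; pending now {a=16, d=12})
Final committed: {a=18, c=1, d=14, e=5}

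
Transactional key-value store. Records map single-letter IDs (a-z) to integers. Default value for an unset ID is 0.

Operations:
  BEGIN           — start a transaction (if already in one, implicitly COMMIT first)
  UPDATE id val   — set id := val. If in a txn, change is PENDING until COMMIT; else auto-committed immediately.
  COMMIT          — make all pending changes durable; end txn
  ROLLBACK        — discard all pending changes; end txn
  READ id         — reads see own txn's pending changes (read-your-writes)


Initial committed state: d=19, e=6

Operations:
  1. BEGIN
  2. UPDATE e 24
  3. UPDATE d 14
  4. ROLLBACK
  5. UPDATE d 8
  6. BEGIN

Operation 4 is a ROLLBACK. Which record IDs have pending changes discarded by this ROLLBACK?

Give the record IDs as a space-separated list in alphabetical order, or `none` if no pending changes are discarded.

Initial committed: {d=19, e=6}
Op 1: BEGIN: in_txn=True, pending={}
Op 2: UPDATE e=24 (pending; pending now {e=24})
Op 3: UPDATE d=14 (pending; pending now {d=14, e=24})
Op 4: ROLLBACK: discarded pending ['d', 'e']; in_txn=False
Op 5: UPDATE d=8 (auto-commit; committed d=8)
Op 6: BEGIN: in_txn=True, pending={}
ROLLBACK at op 4 discards: ['d', 'e']

Answer: d e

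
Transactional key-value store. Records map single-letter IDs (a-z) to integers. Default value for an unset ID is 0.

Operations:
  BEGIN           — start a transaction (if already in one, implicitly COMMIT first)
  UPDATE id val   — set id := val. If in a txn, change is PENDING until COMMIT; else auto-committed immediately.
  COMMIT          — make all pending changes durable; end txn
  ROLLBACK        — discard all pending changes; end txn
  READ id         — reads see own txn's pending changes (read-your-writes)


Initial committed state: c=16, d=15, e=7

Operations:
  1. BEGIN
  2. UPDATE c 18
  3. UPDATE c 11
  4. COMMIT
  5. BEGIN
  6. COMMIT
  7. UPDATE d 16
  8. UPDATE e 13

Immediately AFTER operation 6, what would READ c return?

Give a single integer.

Answer: 11

Derivation:
Initial committed: {c=16, d=15, e=7}
Op 1: BEGIN: in_txn=True, pending={}
Op 2: UPDATE c=18 (pending; pending now {c=18})
Op 3: UPDATE c=11 (pending; pending now {c=11})
Op 4: COMMIT: merged ['c'] into committed; committed now {c=11, d=15, e=7}
Op 5: BEGIN: in_txn=True, pending={}
Op 6: COMMIT: merged [] into committed; committed now {c=11, d=15, e=7}
After op 6: visible(c) = 11 (pending={}, committed={c=11, d=15, e=7})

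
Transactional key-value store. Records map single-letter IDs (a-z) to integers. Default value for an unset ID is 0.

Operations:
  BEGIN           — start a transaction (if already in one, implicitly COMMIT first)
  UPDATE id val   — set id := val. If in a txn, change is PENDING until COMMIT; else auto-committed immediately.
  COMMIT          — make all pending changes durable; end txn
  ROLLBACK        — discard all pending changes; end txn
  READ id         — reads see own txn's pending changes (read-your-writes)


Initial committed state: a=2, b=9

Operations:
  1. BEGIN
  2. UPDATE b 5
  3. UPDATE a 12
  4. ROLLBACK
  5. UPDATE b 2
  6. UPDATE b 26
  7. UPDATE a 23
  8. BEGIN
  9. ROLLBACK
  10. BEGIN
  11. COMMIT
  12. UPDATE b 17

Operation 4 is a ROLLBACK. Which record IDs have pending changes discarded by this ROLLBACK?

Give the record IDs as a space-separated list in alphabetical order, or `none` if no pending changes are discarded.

Answer: a b

Derivation:
Initial committed: {a=2, b=9}
Op 1: BEGIN: in_txn=True, pending={}
Op 2: UPDATE b=5 (pending; pending now {b=5})
Op 3: UPDATE a=12 (pending; pending now {a=12, b=5})
Op 4: ROLLBACK: discarded pending ['a', 'b']; in_txn=False
Op 5: UPDATE b=2 (auto-commit; committed b=2)
Op 6: UPDATE b=26 (auto-commit; committed b=26)
Op 7: UPDATE a=23 (auto-commit; committed a=23)
Op 8: BEGIN: in_txn=True, pending={}
Op 9: ROLLBACK: discarded pending []; in_txn=False
Op 10: BEGIN: in_txn=True, pending={}
Op 11: COMMIT: merged [] into committed; committed now {a=23, b=26}
Op 12: UPDATE b=17 (auto-commit; committed b=17)
ROLLBACK at op 4 discards: ['a', 'b']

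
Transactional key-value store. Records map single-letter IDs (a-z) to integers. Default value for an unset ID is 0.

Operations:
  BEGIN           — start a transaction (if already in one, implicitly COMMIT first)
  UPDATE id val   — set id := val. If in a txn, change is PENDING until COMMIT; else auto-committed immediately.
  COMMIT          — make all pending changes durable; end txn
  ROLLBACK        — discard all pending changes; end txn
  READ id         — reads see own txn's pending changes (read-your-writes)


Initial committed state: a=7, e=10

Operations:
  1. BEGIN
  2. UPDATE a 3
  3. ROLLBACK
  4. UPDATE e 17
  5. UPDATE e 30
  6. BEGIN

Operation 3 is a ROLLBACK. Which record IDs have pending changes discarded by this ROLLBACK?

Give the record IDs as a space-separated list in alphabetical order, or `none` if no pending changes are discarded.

Initial committed: {a=7, e=10}
Op 1: BEGIN: in_txn=True, pending={}
Op 2: UPDATE a=3 (pending; pending now {a=3})
Op 3: ROLLBACK: discarded pending ['a']; in_txn=False
Op 4: UPDATE e=17 (auto-commit; committed e=17)
Op 5: UPDATE e=30 (auto-commit; committed e=30)
Op 6: BEGIN: in_txn=True, pending={}
ROLLBACK at op 3 discards: ['a']

Answer: a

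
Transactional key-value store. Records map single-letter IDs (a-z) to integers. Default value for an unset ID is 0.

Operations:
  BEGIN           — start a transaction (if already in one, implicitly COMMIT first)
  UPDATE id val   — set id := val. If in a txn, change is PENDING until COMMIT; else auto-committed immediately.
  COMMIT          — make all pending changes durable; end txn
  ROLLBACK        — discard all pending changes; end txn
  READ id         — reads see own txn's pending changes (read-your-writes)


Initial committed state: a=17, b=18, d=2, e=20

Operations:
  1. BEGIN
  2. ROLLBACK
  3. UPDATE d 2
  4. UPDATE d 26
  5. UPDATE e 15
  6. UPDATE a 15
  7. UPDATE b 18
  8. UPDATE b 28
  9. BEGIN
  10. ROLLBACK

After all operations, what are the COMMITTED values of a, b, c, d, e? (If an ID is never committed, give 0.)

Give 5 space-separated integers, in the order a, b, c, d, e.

Answer: 15 28 0 26 15

Derivation:
Initial committed: {a=17, b=18, d=2, e=20}
Op 1: BEGIN: in_txn=True, pending={}
Op 2: ROLLBACK: discarded pending []; in_txn=False
Op 3: UPDATE d=2 (auto-commit; committed d=2)
Op 4: UPDATE d=26 (auto-commit; committed d=26)
Op 5: UPDATE e=15 (auto-commit; committed e=15)
Op 6: UPDATE a=15 (auto-commit; committed a=15)
Op 7: UPDATE b=18 (auto-commit; committed b=18)
Op 8: UPDATE b=28 (auto-commit; committed b=28)
Op 9: BEGIN: in_txn=True, pending={}
Op 10: ROLLBACK: discarded pending []; in_txn=False
Final committed: {a=15, b=28, d=26, e=15}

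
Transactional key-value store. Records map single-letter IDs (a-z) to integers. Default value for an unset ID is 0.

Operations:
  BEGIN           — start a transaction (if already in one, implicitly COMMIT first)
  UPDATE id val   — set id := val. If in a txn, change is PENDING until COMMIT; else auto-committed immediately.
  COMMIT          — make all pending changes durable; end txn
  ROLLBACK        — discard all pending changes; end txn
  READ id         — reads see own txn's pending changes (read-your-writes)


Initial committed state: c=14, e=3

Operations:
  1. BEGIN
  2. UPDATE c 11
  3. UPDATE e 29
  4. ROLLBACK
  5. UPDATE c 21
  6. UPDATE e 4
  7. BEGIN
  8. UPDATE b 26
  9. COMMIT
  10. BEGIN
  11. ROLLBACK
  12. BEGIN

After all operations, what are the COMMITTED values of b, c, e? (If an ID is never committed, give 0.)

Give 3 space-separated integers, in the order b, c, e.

Initial committed: {c=14, e=3}
Op 1: BEGIN: in_txn=True, pending={}
Op 2: UPDATE c=11 (pending; pending now {c=11})
Op 3: UPDATE e=29 (pending; pending now {c=11, e=29})
Op 4: ROLLBACK: discarded pending ['c', 'e']; in_txn=False
Op 5: UPDATE c=21 (auto-commit; committed c=21)
Op 6: UPDATE e=4 (auto-commit; committed e=4)
Op 7: BEGIN: in_txn=True, pending={}
Op 8: UPDATE b=26 (pending; pending now {b=26})
Op 9: COMMIT: merged ['b'] into committed; committed now {b=26, c=21, e=4}
Op 10: BEGIN: in_txn=True, pending={}
Op 11: ROLLBACK: discarded pending []; in_txn=False
Op 12: BEGIN: in_txn=True, pending={}
Final committed: {b=26, c=21, e=4}

Answer: 26 21 4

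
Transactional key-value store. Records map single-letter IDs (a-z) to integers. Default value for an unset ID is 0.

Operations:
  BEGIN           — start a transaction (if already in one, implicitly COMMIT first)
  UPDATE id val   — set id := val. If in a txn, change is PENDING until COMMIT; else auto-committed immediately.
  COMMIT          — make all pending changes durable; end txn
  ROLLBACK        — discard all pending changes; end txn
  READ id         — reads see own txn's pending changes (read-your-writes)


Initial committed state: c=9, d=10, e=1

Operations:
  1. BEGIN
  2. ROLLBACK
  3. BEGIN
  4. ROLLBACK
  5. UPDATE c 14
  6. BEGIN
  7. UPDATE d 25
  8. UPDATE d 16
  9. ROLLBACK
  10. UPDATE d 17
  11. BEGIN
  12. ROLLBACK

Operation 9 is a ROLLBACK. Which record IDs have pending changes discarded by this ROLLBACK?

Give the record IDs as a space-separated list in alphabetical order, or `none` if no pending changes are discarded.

Initial committed: {c=9, d=10, e=1}
Op 1: BEGIN: in_txn=True, pending={}
Op 2: ROLLBACK: discarded pending []; in_txn=False
Op 3: BEGIN: in_txn=True, pending={}
Op 4: ROLLBACK: discarded pending []; in_txn=False
Op 5: UPDATE c=14 (auto-commit; committed c=14)
Op 6: BEGIN: in_txn=True, pending={}
Op 7: UPDATE d=25 (pending; pending now {d=25})
Op 8: UPDATE d=16 (pending; pending now {d=16})
Op 9: ROLLBACK: discarded pending ['d']; in_txn=False
Op 10: UPDATE d=17 (auto-commit; committed d=17)
Op 11: BEGIN: in_txn=True, pending={}
Op 12: ROLLBACK: discarded pending []; in_txn=False
ROLLBACK at op 9 discards: ['d']

Answer: d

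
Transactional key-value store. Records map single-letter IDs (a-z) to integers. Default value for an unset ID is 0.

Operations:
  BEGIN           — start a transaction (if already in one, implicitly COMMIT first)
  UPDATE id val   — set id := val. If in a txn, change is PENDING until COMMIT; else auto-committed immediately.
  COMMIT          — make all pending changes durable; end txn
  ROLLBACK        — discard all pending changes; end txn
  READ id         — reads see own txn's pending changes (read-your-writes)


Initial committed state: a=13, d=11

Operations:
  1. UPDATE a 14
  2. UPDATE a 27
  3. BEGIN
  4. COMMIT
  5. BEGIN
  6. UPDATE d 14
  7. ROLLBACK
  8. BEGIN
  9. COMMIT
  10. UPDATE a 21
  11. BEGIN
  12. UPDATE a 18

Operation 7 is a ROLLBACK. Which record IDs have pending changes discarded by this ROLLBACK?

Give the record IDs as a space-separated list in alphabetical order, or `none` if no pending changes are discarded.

Initial committed: {a=13, d=11}
Op 1: UPDATE a=14 (auto-commit; committed a=14)
Op 2: UPDATE a=27 (auto-commit; committed a=27)
Op 3: BEGIN: in_txn=True, pending={}
Op 4: COMMIT: merged [] into committed; committed now {a=27, d=11}
Op 5: BEGIN: in_txn=True, pending={}
Op 6: UPDATE d=14 (pending; pending now {d=14})
Op 7: ROLLBACK: discarded pending ['d']; in_txn=False
Op 8: BEGIN: in_txn=True, pending={}
Op 9: COMMIT: merged [] into committed; committed now {a=27, d=11}
Op 10: UPDATE a=21 (auto-commit; committed a=21)
Op 11: BEGIN: in_txn=True, pending={}
Op 12: UPDATE a=18 (pending; pending now {a=18})
ROLLBACK at op 7 discards: ['d']

Answer: d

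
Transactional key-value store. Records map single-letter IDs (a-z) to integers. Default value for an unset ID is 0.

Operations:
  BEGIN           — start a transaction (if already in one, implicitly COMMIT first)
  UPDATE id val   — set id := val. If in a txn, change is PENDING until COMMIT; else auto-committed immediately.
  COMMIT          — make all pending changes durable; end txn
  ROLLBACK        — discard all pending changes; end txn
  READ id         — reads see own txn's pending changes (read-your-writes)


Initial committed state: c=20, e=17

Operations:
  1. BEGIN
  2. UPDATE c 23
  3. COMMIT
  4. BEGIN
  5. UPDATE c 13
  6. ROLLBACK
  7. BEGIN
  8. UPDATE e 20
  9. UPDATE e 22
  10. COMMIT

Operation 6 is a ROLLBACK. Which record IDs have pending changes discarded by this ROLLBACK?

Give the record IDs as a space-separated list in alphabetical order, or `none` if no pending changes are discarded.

Answer: c

Derivation:
Initial committed: {c=20, e=17}
Op 1: BEGIN: in_txn=True, pending={}
Op 2: UPDATE c=23 (pending; pending now {c=23})
Op 3: COMMIT: merged ['c'] into committed; committed now {c=23, e=17}
Op 4: BEGIN: in_txn=True, pending={}
Op 5: UPDATE c=13 (pending; pending now {c=13})
Op 6: ROLLBACK: discarded pending ['c']; in_txn=False
Op 7: BEGIN: in_txn=True, pending={}
Op 8: UPDATE e=20 (pending; pending now {e=20})
Op 9: UPDATE e=22 (pending; pending now {e=22})
Op 10: COMMIT: merged ['e'] into committed; committed now {c=23, e=22}
ROLLBACK at op 6 discards: ['c']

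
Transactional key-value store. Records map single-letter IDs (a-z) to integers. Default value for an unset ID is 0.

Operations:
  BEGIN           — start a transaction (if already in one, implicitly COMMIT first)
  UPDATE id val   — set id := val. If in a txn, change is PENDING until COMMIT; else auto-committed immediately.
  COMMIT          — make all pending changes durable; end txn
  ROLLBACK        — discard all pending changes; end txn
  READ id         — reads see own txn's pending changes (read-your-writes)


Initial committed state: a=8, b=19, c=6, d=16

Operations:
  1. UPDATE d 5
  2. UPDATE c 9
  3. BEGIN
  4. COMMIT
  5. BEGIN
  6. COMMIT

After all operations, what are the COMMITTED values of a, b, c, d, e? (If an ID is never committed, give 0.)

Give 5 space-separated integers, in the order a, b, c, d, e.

Initial committed: {a=8, b=19, c=6, d=16}
Op 1: UPDATE d=5 (auto-commit; committed d=5)
Op 2: UPDATE c=9 (auto-commit; committed c=9)
Op 3: BEGIN: in_txn=True, pending={}
Op 4: COMMIT: merged [] into committed; committed now {a=8, b=19, c=9, d=5}
Op 5: BEGIN: in_txn=True, pending={}
Op 6: COMMIT: merged [] into committed; committed now {a=8, b=19, c=9, d=5}
Final committed: {a=8, b=19, c=9, d=5}

Answer: 8 19 9 5 0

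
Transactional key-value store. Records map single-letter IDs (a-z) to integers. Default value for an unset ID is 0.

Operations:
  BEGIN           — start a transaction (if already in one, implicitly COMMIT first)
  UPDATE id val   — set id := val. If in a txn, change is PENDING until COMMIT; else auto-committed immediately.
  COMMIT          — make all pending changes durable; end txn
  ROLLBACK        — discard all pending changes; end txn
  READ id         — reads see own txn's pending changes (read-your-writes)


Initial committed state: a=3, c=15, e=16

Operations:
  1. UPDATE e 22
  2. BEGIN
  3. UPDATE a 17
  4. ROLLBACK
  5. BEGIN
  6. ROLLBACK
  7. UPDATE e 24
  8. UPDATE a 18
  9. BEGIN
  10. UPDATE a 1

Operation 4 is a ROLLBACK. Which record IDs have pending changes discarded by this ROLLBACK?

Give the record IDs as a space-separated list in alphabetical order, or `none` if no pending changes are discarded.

Initial committed: {a=3, c=15, e=16}
Op 1: UPDATE e=22 (auto-commit; committed e=22)
Op 2: BEGIN: in_txn=True, pending={}
Op 3: UPDATE a=17 (pending; pending now {a=17})
Op 4: ROLLBACK: discarded pending ['a']; in_txn=False
Op 5: BEGIN: in_txn=True, pending={}
Op 6: ROLLBACK: discarded pending []; in_txn=False
Op 7: UPDATE e=24 (auto-commit; committed e=24)
Op 8: UPDATE a=18 (auto-commit; committed a=18)
Op 9: BEGIN: in_txn=True, pending={}
Op 10: UPDATE a=1 (pending; pending now {a=1})
ROLLBACK at op 4 discards: ['a']

Answer: a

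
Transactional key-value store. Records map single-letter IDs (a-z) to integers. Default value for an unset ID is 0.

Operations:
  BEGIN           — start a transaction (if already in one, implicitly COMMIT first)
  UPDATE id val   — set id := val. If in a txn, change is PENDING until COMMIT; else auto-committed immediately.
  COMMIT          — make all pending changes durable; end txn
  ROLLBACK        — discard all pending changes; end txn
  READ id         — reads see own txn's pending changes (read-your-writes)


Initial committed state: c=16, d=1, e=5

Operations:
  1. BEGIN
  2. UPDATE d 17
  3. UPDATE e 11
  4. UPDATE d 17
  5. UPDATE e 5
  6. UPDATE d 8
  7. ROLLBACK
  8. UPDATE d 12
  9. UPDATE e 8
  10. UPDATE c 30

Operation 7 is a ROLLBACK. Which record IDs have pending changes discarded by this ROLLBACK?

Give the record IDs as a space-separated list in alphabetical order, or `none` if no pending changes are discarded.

Answer: d e

Derivation:
Initial committed: {c=16, d=1, e=5}
Op 1: BEGIN: in_txn=True, pending={}
Op 2: UPDATE d=17 (pending; pending now {d=17})
Op 3: UPDATE e=11 (pending; pending now {d=17, e=11})
Op 4: UPDATE d=17 (pending; pending now {d=17, e=11})
Op 5: UPDATE e=5 (pending; pending now {d=17, e=5})
Op 6: UPDATE d=8 (pending; pending now {d=8, e=5})
Op 7: ROLLBACK: discarded pending ['d', 'e']; in_txn=False
Op 8: UPDATE d=12 (auto-commit; committed d=12)
Op 9: UPDATE e=8 (auto-commit; committed e=8)
Op 10: UPDATE c=30 (auto-commit; committed c=30)
ROLLBACK at op 7 discards: ['d', 'e']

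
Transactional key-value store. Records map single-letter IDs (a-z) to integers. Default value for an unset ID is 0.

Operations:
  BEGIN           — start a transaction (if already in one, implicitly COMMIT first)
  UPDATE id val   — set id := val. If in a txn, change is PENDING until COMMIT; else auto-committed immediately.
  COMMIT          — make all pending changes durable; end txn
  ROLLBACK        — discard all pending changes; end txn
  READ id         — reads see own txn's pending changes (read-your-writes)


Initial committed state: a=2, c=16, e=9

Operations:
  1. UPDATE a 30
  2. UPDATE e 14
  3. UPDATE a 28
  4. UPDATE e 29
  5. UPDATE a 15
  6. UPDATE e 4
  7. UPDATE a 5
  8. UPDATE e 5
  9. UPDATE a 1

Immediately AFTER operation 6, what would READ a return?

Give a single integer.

Answer: 15

Derivation:
Initial committed: {a=2, c=16, e=9}
Op 1: UPDATE a=30 (auto-commit; committed a=30)
Op 2: UPDATE e=14 (auto-commit; committed e=14)
Op 3: UPDATE a=28 (auto-commit; committed a=28)
Op 4: UPDATE e=29 (auto-commit; committed e=29)
Op 5: UPDATE a=15 (auto-commit; committed a=15)
Op 6: UPDATE e=4 (auto-commit; committed e=4)
After op 6: visible(a) = 15 (pending={}, committed={a=15, c=16, e=4})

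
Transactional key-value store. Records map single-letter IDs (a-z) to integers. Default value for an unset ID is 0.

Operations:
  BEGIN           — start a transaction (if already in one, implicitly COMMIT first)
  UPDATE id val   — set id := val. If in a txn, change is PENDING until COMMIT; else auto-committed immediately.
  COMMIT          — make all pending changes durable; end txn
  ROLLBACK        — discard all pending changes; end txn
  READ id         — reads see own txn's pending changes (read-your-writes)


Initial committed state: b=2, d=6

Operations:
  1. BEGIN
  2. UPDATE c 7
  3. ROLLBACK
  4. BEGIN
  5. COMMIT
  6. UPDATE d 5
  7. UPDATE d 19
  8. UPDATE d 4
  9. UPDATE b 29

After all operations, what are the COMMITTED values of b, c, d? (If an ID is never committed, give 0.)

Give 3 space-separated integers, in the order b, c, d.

Answer: 29 0 4

Derivation:
Initial committed: {b=2, d=6}
Op 1: BEGIN: in_txn=True, pending={}
Op 2: UPDATE c=7 (pending; pending now {c=7})
Op 3: ROLLBACK: discarded pending ['c']; in_txn=False
Op 4: BEGIN: in_txn=True, pending={}
Op 5: COMMIT: merged [] into committed; committed now {b=2, d=6}
Op 6: UPDATE d=5 (auto-commit; committed d=5)
Op 7: UPDATE d=19 (auto-commit; committed d=19)
Op 8: UPDATE d=4 (auto-commit; committed d=4)
Op 9: UPDATE b=29 (auto-commit; committed b=29)
Final committed: {b=29, d=4}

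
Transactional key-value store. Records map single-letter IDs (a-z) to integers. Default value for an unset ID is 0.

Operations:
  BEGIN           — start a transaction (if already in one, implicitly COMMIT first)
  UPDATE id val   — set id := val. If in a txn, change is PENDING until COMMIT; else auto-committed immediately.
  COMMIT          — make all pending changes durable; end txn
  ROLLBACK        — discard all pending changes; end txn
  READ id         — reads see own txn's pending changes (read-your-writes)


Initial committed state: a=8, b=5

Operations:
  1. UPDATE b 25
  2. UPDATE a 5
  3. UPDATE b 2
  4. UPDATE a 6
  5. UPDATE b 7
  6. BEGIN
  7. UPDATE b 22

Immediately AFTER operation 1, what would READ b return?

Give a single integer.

Answer: 25

Derivation:
Initial committed: {a=8, b=5}
Op 1: UPDATE b=25 (auto-commit; committed b=25)
After op 1: visible(b) = 25 (pending={}, committed={a=8, b=25})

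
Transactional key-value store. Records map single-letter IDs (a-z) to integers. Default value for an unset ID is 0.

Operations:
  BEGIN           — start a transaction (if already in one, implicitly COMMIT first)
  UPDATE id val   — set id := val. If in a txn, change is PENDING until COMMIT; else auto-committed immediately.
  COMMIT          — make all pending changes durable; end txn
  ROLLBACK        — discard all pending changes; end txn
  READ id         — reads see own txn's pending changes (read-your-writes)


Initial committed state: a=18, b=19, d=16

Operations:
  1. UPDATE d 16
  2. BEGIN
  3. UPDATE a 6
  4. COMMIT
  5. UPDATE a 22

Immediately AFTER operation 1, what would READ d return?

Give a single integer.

Answer: 16

Derivation:
Initial committed: {a=18, b=19, d=16}
Op 1: UPDATE d=16 (auto-commit; committed d=16)
After op 1: visible(d) = 16 (pending={}, committed={a=18, b=19, d=16})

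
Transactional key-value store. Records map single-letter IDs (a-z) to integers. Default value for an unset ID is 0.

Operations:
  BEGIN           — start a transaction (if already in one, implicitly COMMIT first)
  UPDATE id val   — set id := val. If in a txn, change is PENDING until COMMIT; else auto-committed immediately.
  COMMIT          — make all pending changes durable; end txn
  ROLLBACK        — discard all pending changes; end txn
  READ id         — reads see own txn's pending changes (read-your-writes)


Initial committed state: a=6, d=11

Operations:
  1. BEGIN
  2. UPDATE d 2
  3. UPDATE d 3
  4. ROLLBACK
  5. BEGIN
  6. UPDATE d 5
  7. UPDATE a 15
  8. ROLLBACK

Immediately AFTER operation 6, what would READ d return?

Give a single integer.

Answer: 5

Derivation:
Initial committed: {a=6, d=11}
Op 1: BEGIN: in_txn=True, pending={}
Op 2: UPDATE d=2 (pending; pending now {d=2})
Op 3: UPDATE d=3 (pending; pending now {d=3})
Op 4: ROLLBACK: discarded pending ['d']; in_txn=False
Op 5: BEGIN: in_txn=True, pending={}
Op 6: UPDATE d=5 (pending; pending now {d=5})
After op 6: visible(d) = 5 (pending={d=5}, committed={a=6, d=11})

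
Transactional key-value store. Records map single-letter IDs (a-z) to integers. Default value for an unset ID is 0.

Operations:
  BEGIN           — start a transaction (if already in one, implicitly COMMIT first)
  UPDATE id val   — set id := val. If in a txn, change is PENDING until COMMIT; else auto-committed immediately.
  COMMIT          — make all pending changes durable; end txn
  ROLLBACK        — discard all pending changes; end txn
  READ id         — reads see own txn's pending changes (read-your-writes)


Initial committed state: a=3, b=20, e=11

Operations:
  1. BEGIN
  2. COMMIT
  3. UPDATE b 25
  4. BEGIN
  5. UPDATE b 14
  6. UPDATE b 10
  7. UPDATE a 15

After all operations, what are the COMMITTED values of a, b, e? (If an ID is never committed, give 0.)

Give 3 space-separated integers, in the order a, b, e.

Initial committed: {a=3, b=20, e=11}
Op 1: BEGIN: in_txn=True, pending={}
Op 2: COMMIT: merged [] into committed; committed now {a=3, b=20, e=11}
Op 3: UPDATE b=25 (auto-commit; committed b=25)
Op 4: BEGIN: in_txn=True, pending={}
Op 5: UPDATE b=14 (pending; pending now {b=14})
Op 6: UPDATE b=10 (pending; pending now {b=10})
Op 7: UPDATE a=15 (pending; pending now {a=15, b=10})
Final committed: {a=3, b=25, e=11}

Answer: 3 25 11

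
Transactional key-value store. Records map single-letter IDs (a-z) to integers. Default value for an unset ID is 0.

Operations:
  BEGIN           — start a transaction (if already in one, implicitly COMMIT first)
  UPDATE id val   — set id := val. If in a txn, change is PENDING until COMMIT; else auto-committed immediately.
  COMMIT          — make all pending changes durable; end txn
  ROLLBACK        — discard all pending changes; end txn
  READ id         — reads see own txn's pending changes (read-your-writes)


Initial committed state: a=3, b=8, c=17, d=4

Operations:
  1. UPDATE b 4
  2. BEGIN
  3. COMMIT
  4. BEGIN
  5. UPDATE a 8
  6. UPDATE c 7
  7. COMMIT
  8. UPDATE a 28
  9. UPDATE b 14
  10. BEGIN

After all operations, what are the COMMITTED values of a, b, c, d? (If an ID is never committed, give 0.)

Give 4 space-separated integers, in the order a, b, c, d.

Answer: 28 14 7 4

Derivation:
Initial committed: {a=3, b=8, c=17, d=4}
Op 1: UPDATE b=4 (auto-commit; committed b=4)
Op 2: BEGIN: in_txn=True, pending={}
Op 3: COMMIT: merged [] into committed; committed now {a=3, b=4, c=17, d=4}
Op 4: BEGIN: in_txn=True, pending={}
Op 5: UPDATE a=8 (pending; pending now {a=8})
Op 6: UPDATE c=7 (pending; pending now {a=8, c=7})
Op 7: COMMIT: merged ['a', 'c'] into committed; committed now {a=8, b=4, c=7, d=4}
Op 8: UPDATE a=28 (auto-commit; committed a=28)
Op 9: UPDATE b=14 (auto-commit; committed b=14)
Op 10: BEGIN: in_txn=True, pending={}
Final committed: {a=28, b=14, c=7, d=4}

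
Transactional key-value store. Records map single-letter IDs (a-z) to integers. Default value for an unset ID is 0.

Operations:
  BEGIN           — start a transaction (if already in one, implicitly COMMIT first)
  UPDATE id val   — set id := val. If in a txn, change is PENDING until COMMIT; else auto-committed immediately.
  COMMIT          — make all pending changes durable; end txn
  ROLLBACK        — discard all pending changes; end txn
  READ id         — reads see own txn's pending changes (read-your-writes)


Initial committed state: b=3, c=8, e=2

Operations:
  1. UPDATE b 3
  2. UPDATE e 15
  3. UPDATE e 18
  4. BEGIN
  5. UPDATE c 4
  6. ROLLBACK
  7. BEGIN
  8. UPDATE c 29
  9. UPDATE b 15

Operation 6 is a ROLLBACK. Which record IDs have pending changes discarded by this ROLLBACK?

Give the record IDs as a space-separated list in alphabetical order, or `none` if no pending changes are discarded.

Answer: c

Derivation:
Initial committed: {b=3, c=8, e=2}
Op 1: UPDATE b=3 (auto-commit; committed b=3)
Op 2: UPDATE e=15 (auto-commit; committed e=15)
Op 3: UPDATE e=18 (auto-commit; committed e=18)
Op 4: BEGIN: in_txn=True, pending={}
Op 5: UPDATE c=4 (pending; pending now {c=4})
Op 6: ROLLBACK: discarded pending ['c']; in_txn=False
Op 7: BEGIN: in_txn=True, pending={}
Op 8: UPDATE c=29 (pending; pending now {c=29})
Op 9: UPDATE b=15 (pending; pending now {b=15, c=29})
ROLLBACK at op 6 discards: ['c']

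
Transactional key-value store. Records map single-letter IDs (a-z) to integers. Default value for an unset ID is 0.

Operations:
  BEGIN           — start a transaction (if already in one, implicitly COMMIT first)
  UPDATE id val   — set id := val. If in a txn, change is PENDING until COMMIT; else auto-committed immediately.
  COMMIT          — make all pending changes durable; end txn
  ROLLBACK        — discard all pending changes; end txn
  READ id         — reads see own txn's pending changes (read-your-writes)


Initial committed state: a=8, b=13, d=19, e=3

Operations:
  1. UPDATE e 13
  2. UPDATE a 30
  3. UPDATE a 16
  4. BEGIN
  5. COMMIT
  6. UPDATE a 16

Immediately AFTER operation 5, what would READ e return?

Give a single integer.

Initial committed: {a=8, b=13, d=19, e=3}
Op 1: UPDATE e=13 (auto-commit; committed e=13)
Op 2: UPDATE a=30 (auto-commit; committed a=30)
Op 3: UPDATE a=16 (auto-commit; committed a=16)
Op 4: BEGIN: in_txn=True, pending={}
Op 5: COMMIT: merged [] into committed; committed now {a=16, b=13, d=19, e=13}
After op 5: visible(e) = 13 (pending={}, committed={a=16, b=13, d=19, e=13})

Answer: 13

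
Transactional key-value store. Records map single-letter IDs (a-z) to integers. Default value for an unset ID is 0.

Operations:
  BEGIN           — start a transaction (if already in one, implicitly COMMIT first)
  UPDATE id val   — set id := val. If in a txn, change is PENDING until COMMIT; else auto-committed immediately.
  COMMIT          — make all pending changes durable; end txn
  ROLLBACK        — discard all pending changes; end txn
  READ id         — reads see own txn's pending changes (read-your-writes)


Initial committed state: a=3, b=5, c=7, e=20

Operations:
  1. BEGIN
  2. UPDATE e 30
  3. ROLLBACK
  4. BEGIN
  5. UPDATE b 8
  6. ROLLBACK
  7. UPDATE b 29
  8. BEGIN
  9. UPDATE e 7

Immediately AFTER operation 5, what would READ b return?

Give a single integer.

Answer: 8

Derivation:
Initial committed: {a=3, b=5, c=7, e=20}
Op 1: BEGIN: in_txn=True, pending={}
Op 2: UPDATE e=30 (pending; pending now {e=30})
Op 3: ROLLBACK: discarded pending ['e']; in_txn=False
Op 4: BEGIN: in_txn=True, pending={}
Op 5: UPDATE b=8 (pending; pending now {b=8})
After op 5: visible(b) = 8 (pending={b=8}, committed={a=3, b=5, c=7, e=20})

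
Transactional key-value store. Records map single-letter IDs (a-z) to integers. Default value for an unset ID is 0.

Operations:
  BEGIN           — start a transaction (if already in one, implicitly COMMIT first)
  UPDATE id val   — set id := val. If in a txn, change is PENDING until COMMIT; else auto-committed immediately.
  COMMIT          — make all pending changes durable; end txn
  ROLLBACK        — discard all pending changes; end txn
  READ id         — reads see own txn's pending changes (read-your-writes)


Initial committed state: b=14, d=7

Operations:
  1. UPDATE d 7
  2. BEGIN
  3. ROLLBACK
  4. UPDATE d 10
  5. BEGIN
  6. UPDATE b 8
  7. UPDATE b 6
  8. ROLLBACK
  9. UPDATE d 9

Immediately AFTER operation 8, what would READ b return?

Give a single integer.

Answer: 14

Derivation:
Initial committed: {b=14, d=7}
Op 1: UPDATE d=7 (auto-commit; committed d=7)
Op 2: BEGIN: in_txn=True, pending={}
Op 3: ROLLBACK: discarded pending []; in_txn=False
Op 4: UPDATE d=10 (auto-commit; committed d=10)
Op 5: BEGIN: in_txn=True, pending={}
Op 6: UPDATE b=8 (pending; pending now {b=8})
Op 7: UPDATE b=6 (pending; pending now {b=6})
Op 8: ROLLBACK: discarded pending ['b']; in_txn=False
After op 8: visible(b) = 14 (pending={}, committed={b=14, d=10})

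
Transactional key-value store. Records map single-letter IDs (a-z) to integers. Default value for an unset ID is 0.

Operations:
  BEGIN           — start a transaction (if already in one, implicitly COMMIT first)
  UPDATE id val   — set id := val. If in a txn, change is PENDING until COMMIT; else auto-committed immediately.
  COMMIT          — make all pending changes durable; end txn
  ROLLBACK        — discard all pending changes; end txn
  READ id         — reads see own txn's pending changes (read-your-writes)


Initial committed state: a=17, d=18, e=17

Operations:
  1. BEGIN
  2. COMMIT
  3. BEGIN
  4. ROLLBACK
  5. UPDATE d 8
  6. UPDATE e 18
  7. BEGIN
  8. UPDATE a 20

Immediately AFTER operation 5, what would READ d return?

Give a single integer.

Initial committed: {a=17, d=18, e=17}
Op 1: BEGIN: in_txn=True, pending={}
Op 2: COMMIT: merged [] into committed; committed now {a=17, d=18, e=17}
Op 3: BEGIN: in_txn=True, pending={}
Op 4: ROLLBACK: discarded pending []; in_txn=False
Op 5: UPDATE d=8 (auto-commit; committed d=8)
After op 5: visible(d) = 8 (pending={}, committed={a=17, d=8, e=17})

Answer: 8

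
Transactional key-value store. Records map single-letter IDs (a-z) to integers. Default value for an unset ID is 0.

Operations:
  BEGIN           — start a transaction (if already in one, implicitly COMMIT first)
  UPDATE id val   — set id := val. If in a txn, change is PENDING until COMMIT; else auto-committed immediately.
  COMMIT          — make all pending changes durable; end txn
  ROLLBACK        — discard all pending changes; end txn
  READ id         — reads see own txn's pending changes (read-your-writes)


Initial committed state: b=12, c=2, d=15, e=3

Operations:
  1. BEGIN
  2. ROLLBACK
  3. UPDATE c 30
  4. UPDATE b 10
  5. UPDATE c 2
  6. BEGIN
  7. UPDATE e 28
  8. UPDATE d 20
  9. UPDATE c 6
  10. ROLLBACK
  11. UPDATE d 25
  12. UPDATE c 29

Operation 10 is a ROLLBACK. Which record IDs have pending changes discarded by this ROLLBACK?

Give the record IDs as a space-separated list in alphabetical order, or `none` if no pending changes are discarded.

Answer: c d e

Derivation:
Initial committed: {b=12, c=2, d=15, e=3}
Op 1: BEGIN: in_txn=True, pending={}
Op 2: ROLLBACK: discarded pending []; in_txn=False
Op 3: UPDATE c=30 (auto-commit; committed c=30)
Op 4: UPDATE b=10 (auto-commit; committed b=10)
Op 5: UPDATE c=2 (auto-commit; committed c=2)
Op 6: BEGIN: in_txn=True, pending={}
Op 7: UPDATE e=28 (pending; pending now {e=28})
Op 8: UPDATE d=20 (pending; pending now {d=20, e=28})
Op 9: UPDATE c=6 (pending; pending now {c=6, d=20, e=28})
Op 10: ROLLBACK: discarded pending ['c', 'd', 'e']; in_txn=False
Op 11: UPDATE d=25 (auto-commit; committed d=25)
Op 12: UPDATE c=29 (auto-commit; committed c=29)
ROLLBACK at op 10 discards: ['c', 'd', 'e']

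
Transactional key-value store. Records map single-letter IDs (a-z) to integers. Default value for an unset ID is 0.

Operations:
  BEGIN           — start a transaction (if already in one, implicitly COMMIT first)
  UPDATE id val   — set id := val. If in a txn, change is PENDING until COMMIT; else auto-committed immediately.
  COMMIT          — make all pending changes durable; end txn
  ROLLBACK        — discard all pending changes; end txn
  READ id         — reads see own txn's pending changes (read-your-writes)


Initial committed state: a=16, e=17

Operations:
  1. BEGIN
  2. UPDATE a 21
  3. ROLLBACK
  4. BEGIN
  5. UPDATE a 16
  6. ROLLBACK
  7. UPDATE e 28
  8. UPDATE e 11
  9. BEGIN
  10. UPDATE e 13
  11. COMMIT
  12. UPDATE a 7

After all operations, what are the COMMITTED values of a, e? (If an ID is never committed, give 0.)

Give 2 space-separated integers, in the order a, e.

Initial committed: {a=16, e=17}
Op 1: BEGIN: in_txn=True, pending={}
Op 2: UPDATE a=21 (pending; pending now {a=21})
Op 3: ROLLBACK: discarded pending ['a']; in_txn=False
Op 4: BEGIN: in_txn=True, pending={}
Op 5: UPDATE a=16 (pending; pending now {a=16})
Op 6: ROLLBACK: discarded pending ['a']; in_txn=False
Op 7: UPDATE e=28 (auto-commit; committed e=28)
Op 8: UPDATE e=11 (auto-commit; committed e=11)
Op 9: BEGIN: in_txn=True, pending={}
Op 10: UPDATE e=13 (pending; pending now {e=13})
Op 11: COMMIT: merged ['e'] into committed; committed now {a=16, e=13}
Op 12: UPDATE a=7 (auto-commit; committed a=7)
Final committed: {a=7, e=13}

Answer: 7 13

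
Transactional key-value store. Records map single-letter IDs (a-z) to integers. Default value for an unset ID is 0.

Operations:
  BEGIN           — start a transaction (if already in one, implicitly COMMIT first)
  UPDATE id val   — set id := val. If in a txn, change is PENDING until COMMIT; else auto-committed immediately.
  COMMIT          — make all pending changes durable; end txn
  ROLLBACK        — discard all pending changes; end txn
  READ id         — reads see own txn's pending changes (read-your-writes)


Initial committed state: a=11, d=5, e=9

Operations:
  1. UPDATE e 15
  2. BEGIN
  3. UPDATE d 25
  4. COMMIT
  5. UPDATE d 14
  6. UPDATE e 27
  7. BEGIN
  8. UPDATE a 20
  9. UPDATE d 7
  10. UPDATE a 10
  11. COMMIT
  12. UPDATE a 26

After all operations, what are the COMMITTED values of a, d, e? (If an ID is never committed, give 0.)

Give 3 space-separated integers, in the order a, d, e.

Initial committed: {a=11, d=5, e=9}
Op 1: UPDATE e=15 (auto-commit; committed e=15)
Op 2: BEGIN: in_txn=True, pending={}
Op 3: UPDATE d=25 (pending; pending now {d=25})
Op 4: COMMIT: merged ['d'] into committed; committed now {a=11, d=25, e=15}
Op 5: UPDATE d=14 (auto-commit; committed d=14)
Op 6: UPDATE e=27 (auto-commit; committed e=27)
Op 7: BEGIN: in_txn=True, pending={}
Op 8: UPDATE a=20 (pending; pending now {a=20})
Op 9: UPDATE d=7 (pending; pending now {a=20, d=7})
Op 10: UPDATE a=10 (pending; pending now {a=10, d=7})
Op 11: COMMIT: merged ['a', 'd'] into committed; committed now {a=10, d=7, e=27}
Op 12: UPDATE a=26 (auto-commit; committed a=26)
Final committed: {a=26, d=7, e=27}

Answer: 26 7 27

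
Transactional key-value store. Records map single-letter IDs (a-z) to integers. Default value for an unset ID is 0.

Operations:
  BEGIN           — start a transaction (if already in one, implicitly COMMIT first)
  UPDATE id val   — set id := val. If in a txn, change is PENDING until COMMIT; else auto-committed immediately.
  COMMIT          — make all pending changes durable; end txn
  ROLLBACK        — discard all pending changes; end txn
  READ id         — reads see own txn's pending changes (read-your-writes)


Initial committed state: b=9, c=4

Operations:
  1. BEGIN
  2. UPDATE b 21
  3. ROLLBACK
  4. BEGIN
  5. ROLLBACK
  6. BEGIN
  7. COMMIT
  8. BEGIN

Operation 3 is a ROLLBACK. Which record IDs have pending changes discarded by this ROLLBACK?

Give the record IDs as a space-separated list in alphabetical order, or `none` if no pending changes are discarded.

Answer: b

Derivation:
Initial committed: {b=9, c=4}
Op 1: BEGIN: in_txn=True, pending={}
Op 2: UPDATE b=21 (pending; pending now {b=21})
Op 3: ROLLBACK: discarded pending ['b']; in_txn=False
Op 4: BEGIN: in_txn=True, pending={}
Op 5: ROLLBACK: discarded pending []; in_txn=False
Op 6: BEGIN: in_txn=True, pending={}
Op 7: COMMIT: merged [] into committed; committed now {b=9, c=4}
Op 8: BEGIN: in_txn=True, pending={}
ROLLBACK at op 3 discards: ['b']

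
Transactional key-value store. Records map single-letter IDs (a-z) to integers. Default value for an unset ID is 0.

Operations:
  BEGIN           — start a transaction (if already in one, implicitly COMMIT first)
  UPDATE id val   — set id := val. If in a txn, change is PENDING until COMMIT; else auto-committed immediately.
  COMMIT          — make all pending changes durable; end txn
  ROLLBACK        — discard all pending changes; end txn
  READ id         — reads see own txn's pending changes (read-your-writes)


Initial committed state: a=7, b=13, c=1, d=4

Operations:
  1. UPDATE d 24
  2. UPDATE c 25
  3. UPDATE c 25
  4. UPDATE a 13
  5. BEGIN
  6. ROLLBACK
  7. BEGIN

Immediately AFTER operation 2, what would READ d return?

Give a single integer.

Answer: 24

Derivation:
Initial committed: {a=7, b=13, c=1, d=4}
Op 1: UPDATE d=24 (auto-commit; committed d=24)
Op 2: UPDATE c=25 (auto-commit; committed c=25)
After op 2: visible(d) = 24 (pending={}, committed={a=7, b=13, c=25, d=24})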